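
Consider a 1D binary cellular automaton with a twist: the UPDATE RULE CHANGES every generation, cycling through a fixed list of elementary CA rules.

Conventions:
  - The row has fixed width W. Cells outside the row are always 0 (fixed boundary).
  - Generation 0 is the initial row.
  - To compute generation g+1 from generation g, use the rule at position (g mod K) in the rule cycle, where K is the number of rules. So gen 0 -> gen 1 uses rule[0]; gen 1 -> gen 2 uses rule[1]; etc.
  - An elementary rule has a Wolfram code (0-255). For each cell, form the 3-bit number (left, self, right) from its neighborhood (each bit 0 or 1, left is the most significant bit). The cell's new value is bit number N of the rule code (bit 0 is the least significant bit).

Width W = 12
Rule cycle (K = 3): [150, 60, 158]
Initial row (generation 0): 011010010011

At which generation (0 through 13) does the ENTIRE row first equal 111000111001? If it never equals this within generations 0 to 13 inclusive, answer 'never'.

Gen 0: 011010010011
Gen 1 (rule 150): 100011111100
Gen 2 (rule 60): 110010000010
Gen 3 (rule 158): 101111000111
Gen 4 (rule 150): 100110101010
Gen 5 (rule 60): 110101111111
Gen 6 (rule 158): 100101111110
Gen 7 (rule 150): 111100111101
Gen 8 (rule 60): 100010100011
Gen 9 (rule 158): 110110110110
Gen 10 (rule 150): 000000000001
Gen 11 (rule 60): 000000000001
Gen 12 (rule 158): 000000000011
Gen 13 (rule 150): 000000000100

Answer: never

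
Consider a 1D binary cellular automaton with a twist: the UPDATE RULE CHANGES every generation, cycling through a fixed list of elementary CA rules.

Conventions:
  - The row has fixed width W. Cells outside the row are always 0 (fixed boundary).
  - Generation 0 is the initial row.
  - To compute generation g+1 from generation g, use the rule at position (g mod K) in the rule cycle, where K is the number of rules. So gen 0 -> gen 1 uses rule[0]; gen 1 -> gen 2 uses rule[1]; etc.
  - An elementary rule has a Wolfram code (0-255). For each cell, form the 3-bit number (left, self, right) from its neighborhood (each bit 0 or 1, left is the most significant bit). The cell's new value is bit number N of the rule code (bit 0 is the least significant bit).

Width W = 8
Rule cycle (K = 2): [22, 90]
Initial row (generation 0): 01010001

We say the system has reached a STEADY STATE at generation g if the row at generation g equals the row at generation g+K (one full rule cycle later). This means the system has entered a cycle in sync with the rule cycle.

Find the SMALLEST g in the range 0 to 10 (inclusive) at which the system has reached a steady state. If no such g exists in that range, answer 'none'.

Answer: 3

Derivation:
Gen 0: 01010001
Gen 1 (rule 22): 11011011
Gen 2 (rule 90): 11011011
Gen 3 (rule 22): 00000000
Gen 4 (rule 90): 00000000
Gen 5 (rule 22): 00000000
Gen 6 (rule 90): 00000000
Gen 7 (rule 22): 00000000
Gen 8 (rule 90): 00000000
Gen 9 (rule 22): 00000000
Gen 10 (rule 90): 00000000
Gen 11 (rule 22): 00000000
Gen 12 (rule 90): 00000000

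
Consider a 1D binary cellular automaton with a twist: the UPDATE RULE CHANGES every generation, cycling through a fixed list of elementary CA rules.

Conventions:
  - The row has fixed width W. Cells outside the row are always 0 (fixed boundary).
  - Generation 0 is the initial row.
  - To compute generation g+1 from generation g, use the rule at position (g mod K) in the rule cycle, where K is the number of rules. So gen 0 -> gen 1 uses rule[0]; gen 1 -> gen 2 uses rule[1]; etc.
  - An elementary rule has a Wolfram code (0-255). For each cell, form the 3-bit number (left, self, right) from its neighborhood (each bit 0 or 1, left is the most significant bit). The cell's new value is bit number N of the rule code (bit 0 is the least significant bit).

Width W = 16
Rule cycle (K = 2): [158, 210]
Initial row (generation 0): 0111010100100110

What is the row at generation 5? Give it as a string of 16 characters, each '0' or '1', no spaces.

Answer: 1110100111110111

Derivation:
Gen 0: 0111010100100110
Gen 1 (rule 158): 1110010111111101
Gen 2 (rule 210): 0111100011111100
Gen 3 (rule 158): 1111010111111010
Gen 4 (rule 210): 0111000011111001
Gen 5 (rule 158): 1110100111110111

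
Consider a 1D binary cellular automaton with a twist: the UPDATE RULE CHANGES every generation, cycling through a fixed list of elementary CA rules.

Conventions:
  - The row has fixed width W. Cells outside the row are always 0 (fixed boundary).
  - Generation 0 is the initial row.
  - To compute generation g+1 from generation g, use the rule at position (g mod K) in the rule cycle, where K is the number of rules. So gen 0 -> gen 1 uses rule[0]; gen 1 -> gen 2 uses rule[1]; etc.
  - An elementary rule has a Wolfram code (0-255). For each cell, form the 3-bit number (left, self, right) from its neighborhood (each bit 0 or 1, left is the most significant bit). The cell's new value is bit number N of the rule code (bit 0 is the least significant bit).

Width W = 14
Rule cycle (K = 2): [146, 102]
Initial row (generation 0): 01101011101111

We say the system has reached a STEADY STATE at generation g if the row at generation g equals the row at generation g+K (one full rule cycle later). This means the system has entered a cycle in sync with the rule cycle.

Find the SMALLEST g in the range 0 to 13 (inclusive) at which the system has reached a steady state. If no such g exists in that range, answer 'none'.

Gen 0: 01101011101111
Gen 1 (rule 146): 10000001000110
Gen 2 (rule 102): 10000011001010
Gen 3 (rule 146): 01000100110001
Gen 4 (rule 102): 11001101010011
Gen 5 (rule 146): 00110000001100
Gen 6 (rule 102): 01010000010100
Gen 7 (rule 146): 10001000100010
Gen 8 (rule 102): 10011001100110
Gen 9 (rule 146): 01100110011001
Gen 10 (rule 102): 10101010101011
Gen 11 (rule 146): 00000000000000
Gen 12 (rule 102): 00000000000000
Gen 13 (rule 146): 00000000000000
Gen 14 (rule 102): 00000000000000
Gen 15 (rule 146): 00000000000000

Answer: 11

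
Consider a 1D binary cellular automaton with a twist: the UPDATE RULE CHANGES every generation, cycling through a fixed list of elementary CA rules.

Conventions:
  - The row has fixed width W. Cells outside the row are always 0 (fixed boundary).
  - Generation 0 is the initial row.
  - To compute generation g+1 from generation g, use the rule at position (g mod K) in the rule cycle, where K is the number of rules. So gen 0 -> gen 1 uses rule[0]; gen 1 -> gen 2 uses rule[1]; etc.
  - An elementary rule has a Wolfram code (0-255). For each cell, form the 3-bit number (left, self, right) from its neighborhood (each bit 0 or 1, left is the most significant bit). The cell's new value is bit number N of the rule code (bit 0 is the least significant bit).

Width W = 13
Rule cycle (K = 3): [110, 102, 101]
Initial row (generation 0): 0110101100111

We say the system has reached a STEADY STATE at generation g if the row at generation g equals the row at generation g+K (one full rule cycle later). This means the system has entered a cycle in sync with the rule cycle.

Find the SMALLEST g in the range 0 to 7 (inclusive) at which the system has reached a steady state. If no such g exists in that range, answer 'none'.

Gen 0: 0110101100111
Gen 1 (rule 110): 1111111101101
Gen 2 (rule 102): 0000000110111
Gen 3 (rule 101): 1111110011001
Gen 4 (rule 110): 1000010111011
Gen 5 (rule 102): 1000111001101
Gen 6 (rule 101): 1010001000111
Gen 7 (rule 110): 1110011001101
Gen 8 (rule 102): 0010101010111
Gen 9 (rule 101): 1011111111001
Gen 10 (rule 110): 1110000001011

Answer: none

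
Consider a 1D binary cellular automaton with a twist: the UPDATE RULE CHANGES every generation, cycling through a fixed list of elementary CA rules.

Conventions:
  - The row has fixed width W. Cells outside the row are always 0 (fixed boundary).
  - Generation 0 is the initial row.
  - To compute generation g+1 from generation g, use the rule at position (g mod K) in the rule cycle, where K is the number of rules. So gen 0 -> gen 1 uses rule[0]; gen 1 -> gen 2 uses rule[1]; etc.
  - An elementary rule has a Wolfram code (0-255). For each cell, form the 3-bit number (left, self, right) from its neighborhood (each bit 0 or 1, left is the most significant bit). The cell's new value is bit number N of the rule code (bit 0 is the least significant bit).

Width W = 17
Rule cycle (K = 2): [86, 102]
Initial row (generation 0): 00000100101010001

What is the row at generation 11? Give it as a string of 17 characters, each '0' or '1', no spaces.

Gen 0: 00000100101010001
Gen 1 (rule 86): 00001111101011011
Gen 2 (rule 102): 00010000111101101
Gen 3 (rule 86): 00111001000100101
Gen 4 (rule 102): 01001011001101111
Gen 5 (rule 86): 11111001110100001
Gen 6 (rule 102): 00001010011100011
Gen 7 (rule 86): 00011011100110101
Gen 8 (rule 102): 00101100101011111
Gen 9 (rule 86): 01100111101000001
Gen 10 (rule 102): 10101000111000011
Gen 11 (rule 86): 10101101001100101

Answer: 10101101001100101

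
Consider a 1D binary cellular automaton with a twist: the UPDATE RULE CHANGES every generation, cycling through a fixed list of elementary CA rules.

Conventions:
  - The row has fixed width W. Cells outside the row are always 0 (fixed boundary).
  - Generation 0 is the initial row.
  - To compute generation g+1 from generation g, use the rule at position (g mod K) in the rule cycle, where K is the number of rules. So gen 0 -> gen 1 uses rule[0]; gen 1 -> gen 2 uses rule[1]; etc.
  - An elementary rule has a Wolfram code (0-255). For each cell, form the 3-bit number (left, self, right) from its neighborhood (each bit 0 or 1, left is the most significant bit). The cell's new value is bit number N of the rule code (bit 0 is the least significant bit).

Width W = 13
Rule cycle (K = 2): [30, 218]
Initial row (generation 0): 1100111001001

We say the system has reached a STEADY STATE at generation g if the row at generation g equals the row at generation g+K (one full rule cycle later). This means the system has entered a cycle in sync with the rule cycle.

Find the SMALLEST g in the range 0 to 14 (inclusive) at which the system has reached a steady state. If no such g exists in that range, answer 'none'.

Gen 0: 1100111001001
Gen 1 (rule 30): 1011100111111
Gen 2 (rule 218): 0011111111111
Gen 3 (rule 30): 0110000000000
Gen 4 (rule 218): 1111000000000
Gen 5 (rule 30): 1000100000000
Gen 6 (rule 218): 0101010000000
Gen 7 (rule 30): 1101011000000
Gen 8 (rule 218): 1100011100000
Gen 9 (rule 30): 1010110010000
Gen 10 (rule 218): 0000111101000
Gen 11 (rule 30): 0001100001100
Gen 12 (rule 218): 0011110011110
Gen 13 (rule 30): 0110001110001
Gen 14 (rule 218): 1111011111010
Gen 15 (rule 30): 1000010000011
Gen 16 (rule 218): 0100101000111

Answer: none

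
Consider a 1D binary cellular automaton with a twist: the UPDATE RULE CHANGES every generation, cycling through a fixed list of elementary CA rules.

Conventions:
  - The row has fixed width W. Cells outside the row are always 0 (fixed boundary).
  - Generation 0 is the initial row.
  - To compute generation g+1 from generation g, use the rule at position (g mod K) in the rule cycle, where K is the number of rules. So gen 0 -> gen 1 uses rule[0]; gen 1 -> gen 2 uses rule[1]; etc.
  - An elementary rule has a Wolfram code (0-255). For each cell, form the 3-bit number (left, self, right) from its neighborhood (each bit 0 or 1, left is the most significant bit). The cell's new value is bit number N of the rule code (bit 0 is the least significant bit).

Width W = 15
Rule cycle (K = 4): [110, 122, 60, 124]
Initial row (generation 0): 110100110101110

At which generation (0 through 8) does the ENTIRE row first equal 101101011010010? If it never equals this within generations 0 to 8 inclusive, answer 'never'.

Gen 0: 110100110101110
Gen 1 (rule 110): 111101111111010
Gen 2 (rule 122): 100111000001101
Gen 3 (rule 60): 110100100001011
Gen 4 (rule 124): 111110110001111
Gen 5 (rule 110): 100011110011001
Gen 6 (rule 122): 010110011111110
Gen 7 (rule 60): 011101010000001
Gen 8 (rule 124): 010111111000001

Answer: never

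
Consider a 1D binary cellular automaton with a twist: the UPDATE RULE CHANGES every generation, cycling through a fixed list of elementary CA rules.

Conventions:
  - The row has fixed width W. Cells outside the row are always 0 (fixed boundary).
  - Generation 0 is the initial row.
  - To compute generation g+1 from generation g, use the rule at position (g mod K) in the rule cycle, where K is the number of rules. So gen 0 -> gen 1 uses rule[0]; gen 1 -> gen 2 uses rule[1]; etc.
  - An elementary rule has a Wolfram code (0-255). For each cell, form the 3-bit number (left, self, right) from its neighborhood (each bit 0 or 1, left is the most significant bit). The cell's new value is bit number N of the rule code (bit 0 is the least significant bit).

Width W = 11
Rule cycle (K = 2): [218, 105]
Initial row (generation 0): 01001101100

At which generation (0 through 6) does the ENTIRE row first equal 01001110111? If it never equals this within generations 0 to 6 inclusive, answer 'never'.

Answer: never

Derivation:
Gen 0: 01001101100
Gen 1 (rule 218): 10111101110
Gen 2 (rule 105): 01100111010
Gen 3 (rule 218): 11111111001
Gen 4 (rule 105): 10000001000
Gen 5 (rule 218): 01000010100
Gen 6 (rule 105): 00011001001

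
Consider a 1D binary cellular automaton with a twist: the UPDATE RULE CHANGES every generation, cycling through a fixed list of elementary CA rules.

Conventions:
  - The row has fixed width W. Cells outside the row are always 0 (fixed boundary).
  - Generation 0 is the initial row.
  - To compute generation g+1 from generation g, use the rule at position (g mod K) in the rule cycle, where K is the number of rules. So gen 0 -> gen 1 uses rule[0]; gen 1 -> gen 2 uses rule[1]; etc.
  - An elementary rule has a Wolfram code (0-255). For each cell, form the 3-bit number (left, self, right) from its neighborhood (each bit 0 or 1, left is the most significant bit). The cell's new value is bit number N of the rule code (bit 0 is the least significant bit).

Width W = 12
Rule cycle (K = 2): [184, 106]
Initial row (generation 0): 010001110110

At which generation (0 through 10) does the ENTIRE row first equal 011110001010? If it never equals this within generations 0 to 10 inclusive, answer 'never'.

Answer: 6

Derivation:
Gen 0: 010001110110
Gen 1 (rule 184): 001001101101
Gen 2 (rule 106): 010011111110
Gen 3 (rule 184): 001011111101
Gen 4 (rule 106): 010110000110
Gen 5 (rule 184): 001101000101
Gen 6 (rule 106): 011110001010
Gen 7 (rule 184): 011101000101
Gen 8 (rule 106): 110110001010
Gen 9 (rule 184): 101101000101
Gen 10 (rule 106): 011110001010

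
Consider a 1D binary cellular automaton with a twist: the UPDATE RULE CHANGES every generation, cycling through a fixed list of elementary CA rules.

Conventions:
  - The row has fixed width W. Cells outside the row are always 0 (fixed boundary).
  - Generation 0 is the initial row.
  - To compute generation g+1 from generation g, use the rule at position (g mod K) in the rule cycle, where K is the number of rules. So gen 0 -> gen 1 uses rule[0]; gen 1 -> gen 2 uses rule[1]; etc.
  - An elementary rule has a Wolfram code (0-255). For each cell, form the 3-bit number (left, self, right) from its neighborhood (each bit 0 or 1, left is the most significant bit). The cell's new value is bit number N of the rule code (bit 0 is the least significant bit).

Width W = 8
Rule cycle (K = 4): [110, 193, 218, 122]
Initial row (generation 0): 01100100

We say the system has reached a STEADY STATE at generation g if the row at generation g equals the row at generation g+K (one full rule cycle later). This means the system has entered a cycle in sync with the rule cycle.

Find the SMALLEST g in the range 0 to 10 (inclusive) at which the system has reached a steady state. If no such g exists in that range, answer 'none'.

Answer: none

Derivation:
Gen 0: 01100100
Gen 1 (rule 110): 11101100
Gen 2 (rule 193): 01100101
Gen 3 (rule 218): 11111000
Gen 4 (rule 122): 10001100
Gen 5 (rule 110): 10011100
Gen 6 (rule 193): 00001101
Gen 7 (rule 218): 00011100
Gen 8 (rule 122): 00110110
Gen 9 (rule 110): 01111110
Gen 10 (rule 193): 00111110
Gen 11 (rule 218): 01111111
Gen 12 (rule 122): 11000001
Gen 13 (rule 110): 11000011
Gen 14 (rule 193): 01011001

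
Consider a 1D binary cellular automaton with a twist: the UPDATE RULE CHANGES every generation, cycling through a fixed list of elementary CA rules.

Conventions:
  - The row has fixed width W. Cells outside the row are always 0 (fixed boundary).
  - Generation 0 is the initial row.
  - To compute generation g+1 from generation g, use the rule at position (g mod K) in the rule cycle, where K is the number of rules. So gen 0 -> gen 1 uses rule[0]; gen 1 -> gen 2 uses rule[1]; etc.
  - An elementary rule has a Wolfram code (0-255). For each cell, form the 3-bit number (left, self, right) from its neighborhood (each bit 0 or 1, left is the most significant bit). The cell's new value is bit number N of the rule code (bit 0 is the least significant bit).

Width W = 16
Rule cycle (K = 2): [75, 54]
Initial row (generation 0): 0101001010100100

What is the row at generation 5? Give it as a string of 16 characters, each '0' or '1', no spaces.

Answer: 1100110101110011

Derivation:
Gen 0: 0101001010100100
Gen 1 (rule 75): 1000010000001001
Gen 2 (rule 54): 1100111000011111
Gen 3 (rule 75): 1101101011110001
Gen 4 (rule 54): 0010011100001011
Gen 5 (rule 75): 1100110101110011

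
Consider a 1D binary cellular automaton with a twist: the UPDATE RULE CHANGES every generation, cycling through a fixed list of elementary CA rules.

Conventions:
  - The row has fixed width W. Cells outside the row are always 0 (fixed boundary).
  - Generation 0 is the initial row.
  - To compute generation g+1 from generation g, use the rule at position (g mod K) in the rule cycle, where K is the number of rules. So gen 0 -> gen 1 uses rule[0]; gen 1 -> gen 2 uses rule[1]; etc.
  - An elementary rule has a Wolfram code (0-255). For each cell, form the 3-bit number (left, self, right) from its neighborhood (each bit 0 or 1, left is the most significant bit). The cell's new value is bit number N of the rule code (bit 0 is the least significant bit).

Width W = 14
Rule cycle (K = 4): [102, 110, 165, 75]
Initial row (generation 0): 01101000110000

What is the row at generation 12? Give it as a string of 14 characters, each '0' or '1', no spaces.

Answer: 11000000100000

Derivation:
Gen 0: 01101000110000
Gen 1 (rule 102): 10111001010000
Gen 2 (rule 110): 11101011110000
Gen 3 (rule 165): 01011101100111
Gen 4 (rule 75): 10010101101101
Gen 5 (rule 102): 10111110110111
Gen 6 (rule 110): 11100011111101
Gen 7 (rule 165): 01001001111011
Gen 8 (rule 75): 10010011001011
Gen 9 (rule 102): 10110101011101
Gen 10 (rule 110): 11111111110111
Gen 11 (rule 165): 01111111101010
Gen 12 (rule 75): 11000000100000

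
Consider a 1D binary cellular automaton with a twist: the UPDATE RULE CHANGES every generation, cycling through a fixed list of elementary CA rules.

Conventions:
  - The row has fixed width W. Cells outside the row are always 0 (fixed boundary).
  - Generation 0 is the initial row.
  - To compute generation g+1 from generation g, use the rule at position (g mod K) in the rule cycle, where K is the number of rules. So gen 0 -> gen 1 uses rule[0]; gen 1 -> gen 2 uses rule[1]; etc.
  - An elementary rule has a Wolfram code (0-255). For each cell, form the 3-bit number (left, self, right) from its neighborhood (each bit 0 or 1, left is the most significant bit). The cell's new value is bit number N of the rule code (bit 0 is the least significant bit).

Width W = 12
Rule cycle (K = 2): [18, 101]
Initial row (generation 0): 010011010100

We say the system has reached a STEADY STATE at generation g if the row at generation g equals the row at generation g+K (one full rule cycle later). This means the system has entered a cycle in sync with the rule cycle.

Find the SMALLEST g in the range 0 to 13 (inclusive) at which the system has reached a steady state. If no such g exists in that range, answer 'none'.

Answer: 5

Derivation:
Gen 0: 010011010100
Gen 1 (rule 18): 101100000010
Gen 2 (rule 101): 110101111010
Gen 3 (rule 18): 000000000001
Gen 4 (rule 101): 111111111101
Gen 5 (rule 18): 000000000000
Gen 6 (rule 101): 111111111111
Gen 7 (rule 18): 000000000000
Gen 8 (rule 101): 111111111111
Gen 9 (rule 18): 000000000000
Gen 10 (rule 101): 111111111111
Gen 11 (rule 18): 000000000000
Gen 12 (rule 101): 111111111111
Gen 13 (rule 18): 000000000000
Gen 14 (rule 101): 111111111111
Gen 15 (rule 18): 000000000000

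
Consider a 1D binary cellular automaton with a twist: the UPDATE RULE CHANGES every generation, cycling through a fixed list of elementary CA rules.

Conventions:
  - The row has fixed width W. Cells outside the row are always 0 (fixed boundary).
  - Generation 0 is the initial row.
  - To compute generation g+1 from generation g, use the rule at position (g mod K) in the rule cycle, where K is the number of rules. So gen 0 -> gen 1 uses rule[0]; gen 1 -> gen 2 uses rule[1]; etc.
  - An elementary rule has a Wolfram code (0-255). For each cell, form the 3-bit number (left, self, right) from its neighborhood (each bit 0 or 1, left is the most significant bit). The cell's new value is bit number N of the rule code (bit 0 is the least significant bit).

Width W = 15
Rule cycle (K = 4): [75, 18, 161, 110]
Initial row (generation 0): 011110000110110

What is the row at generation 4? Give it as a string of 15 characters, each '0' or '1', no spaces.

Answer: 100011000000100

Derivation:
Gen 0: 011110000110110
Gen 1 (rule 75): 110010111110110
Gen 2 (rule 18): 001100000000001
Gen 3 (rule 161): 100001111111100
Gen 4 (rule 110): 100011000000100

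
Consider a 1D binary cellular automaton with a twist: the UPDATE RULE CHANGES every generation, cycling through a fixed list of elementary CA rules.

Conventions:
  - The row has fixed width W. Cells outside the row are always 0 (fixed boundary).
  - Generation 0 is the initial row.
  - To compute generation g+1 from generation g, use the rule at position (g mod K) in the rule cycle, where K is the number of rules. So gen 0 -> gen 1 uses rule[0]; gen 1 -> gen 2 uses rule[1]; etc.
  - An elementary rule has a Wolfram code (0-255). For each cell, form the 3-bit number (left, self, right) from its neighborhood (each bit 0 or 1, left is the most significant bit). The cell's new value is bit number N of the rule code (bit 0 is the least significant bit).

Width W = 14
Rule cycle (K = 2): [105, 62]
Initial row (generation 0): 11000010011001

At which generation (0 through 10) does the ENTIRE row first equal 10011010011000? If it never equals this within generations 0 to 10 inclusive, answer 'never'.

Gen 0: 11000010011001
Gen 1 (rule 105): 11011000011000
Gen 2 (rule 62): 10110100110100
Gen 3 (rule 105): 01111000111001
Gen 4 (rule 62): 11000101100111
Gen 5 (rule 105): 11010011100101
Gen 6 (rule 62): 10111110011111
Gen 7 (rule 105): 01100010010001
Gen 8 (rule 62): 11010111111011
Gen 9 (rule 105): 11101100001111
Gen 10 (rule 62): 10011010011000

Answer: 10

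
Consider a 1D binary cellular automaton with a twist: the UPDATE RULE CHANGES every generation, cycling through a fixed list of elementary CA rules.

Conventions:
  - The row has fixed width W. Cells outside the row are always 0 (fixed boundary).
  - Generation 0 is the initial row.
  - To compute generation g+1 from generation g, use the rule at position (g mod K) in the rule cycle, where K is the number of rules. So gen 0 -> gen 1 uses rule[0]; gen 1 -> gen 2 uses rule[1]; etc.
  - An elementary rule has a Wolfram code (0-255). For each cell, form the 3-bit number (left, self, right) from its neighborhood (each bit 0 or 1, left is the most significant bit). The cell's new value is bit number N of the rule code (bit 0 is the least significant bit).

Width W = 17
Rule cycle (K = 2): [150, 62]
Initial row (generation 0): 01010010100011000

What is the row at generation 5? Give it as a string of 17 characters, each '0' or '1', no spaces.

Gen 0: 01010010100011000
Gen 1 (rule 150): 11011110110100100
Gen 2 (rule 62): 10110001101111110
Gen 3 (rule 150): 10001010000111101
Gen 4 (rule 62): 11011111001100011
Gen 5 (rule 150): 00001110110010100

Answer: 00001110110010100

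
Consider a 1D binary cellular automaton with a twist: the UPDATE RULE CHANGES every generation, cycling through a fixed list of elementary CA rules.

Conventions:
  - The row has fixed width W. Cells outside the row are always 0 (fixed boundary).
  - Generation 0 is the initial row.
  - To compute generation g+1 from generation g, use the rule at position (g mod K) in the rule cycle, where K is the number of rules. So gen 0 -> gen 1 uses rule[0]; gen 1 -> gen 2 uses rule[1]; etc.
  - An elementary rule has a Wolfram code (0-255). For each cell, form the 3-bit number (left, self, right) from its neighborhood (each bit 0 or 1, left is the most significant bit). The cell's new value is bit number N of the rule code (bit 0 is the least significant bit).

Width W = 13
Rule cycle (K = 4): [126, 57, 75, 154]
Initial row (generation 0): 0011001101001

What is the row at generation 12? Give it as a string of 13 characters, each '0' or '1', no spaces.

Answer: 0111010011101

Derivation:
Gen 0: 0011001101001
Gen 1 (rule 126): 0111111111111
Gen 2 (rule 57): 0100000000000
Gen 3 (rule 75): 1001111111111
Gen 4 (rule 154): 0111111111110
Gen 5 (rule 126): 1100000000011
Gen 6 (rule 57): 1011111111010
Gen 7 (rule 75): 0010000001000
Gen 8 (rule 154): 0101000010100
Gen 9 (rule 126): 1111100111110
Gen 10 (rule 57): 1000010100001
Gen 11 (rule 75): 0011100001110
Gen 12 (rule 154): 0111010011101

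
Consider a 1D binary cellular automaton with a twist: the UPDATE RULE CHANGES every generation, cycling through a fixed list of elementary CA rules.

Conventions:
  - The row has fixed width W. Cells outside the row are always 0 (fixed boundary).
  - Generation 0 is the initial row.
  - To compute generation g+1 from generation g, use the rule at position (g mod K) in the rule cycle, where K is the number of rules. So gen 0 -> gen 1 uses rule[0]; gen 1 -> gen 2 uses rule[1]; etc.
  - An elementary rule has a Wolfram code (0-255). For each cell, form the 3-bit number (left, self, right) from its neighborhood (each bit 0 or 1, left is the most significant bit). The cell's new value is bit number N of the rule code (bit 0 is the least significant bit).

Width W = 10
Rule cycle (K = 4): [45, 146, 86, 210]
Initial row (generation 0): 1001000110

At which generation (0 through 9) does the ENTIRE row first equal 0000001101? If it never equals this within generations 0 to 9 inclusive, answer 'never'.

Gen 0: 1001000110
Gen 1 (rule 45): 1001010100
Gen 2 (rule 146): 0110000010
Gen 3 (rule 86): 1011000111
Gen 4 (rule 210): 0001101011
Gen 5 (rule 45): 1101011110
Gen 6 (rule 146): 0000001101
Gen 7 (rule 86): 0000010101
Gen 8 (rule 210): 0000100000
Gen 9 (rule 45): 1110101111

Answer: 6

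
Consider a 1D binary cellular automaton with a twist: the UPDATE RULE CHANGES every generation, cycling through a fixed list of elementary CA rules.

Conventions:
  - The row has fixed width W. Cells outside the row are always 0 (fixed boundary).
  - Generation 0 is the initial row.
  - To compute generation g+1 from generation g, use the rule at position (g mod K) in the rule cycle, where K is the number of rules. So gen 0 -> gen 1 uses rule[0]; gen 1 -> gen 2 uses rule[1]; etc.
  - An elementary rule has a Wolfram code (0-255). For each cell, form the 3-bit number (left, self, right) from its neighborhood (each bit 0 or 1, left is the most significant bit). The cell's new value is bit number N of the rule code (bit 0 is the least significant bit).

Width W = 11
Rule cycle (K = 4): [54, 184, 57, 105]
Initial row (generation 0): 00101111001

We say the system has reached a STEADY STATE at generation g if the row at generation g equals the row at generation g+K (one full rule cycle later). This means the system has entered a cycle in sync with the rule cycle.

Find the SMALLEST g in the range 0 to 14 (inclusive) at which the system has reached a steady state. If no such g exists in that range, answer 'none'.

Answer: 1

Derivation:
Gen 0: 00101111001
Gen 1 (rule 54): 01110000111
Gen 2 (rule 184): 01101000110
Gen 3 (rule 57): 01010110101
Gen 4 (rule 105): 00101111010
Gen 5 (rule 54): 01110000111
Gen 6 (rule 184): 01101000110
Gen 7 (rule 57): 01010110101
Gen 8 (rule 105): 00101111010
Gen 9 (rule 54): 01110000111
Gen 10 (rule 184): 01101000110
Gen 11 (rule 57): 01010110101
Gen 12 (rule 105): 00101111010
Gen 13 (rule 54): 01110000111
Gen 14 (rule 184): 01101000110
Gen 15 (rule 57): 01010110101
Gen 16 (rule 105): 00101111010
Gen 17 (rule 54): 01110000111
Gen 18 (rule 184): 01101000110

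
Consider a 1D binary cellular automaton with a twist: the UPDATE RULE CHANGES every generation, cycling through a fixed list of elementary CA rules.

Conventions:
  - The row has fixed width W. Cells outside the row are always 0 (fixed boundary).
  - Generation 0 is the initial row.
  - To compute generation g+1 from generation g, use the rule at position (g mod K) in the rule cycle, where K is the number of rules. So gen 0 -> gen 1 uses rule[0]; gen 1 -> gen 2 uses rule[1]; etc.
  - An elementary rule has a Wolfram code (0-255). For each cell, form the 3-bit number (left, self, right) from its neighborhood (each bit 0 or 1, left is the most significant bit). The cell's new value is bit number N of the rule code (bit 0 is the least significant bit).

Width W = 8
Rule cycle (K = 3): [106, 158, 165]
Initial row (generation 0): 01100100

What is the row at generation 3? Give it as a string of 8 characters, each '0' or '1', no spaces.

Answer: 00000001

Derivation:
Gen 0: 01100100
Gen 1 (rule 106): 11101000
Gen 2 (rule 158): 11001100
Gen 3 (rule 165): 00000001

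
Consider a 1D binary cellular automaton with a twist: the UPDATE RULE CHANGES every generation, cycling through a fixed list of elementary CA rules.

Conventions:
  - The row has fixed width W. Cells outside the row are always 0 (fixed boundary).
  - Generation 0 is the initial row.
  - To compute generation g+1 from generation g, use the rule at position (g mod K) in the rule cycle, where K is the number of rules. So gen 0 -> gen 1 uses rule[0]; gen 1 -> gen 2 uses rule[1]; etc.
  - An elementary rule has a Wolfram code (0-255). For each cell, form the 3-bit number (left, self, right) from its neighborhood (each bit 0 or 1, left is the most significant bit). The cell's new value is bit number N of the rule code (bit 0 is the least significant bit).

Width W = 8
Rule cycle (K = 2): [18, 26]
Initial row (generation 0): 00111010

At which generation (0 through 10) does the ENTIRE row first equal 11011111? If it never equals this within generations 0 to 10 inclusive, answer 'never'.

Gen 0: 00111010
Gen 1 (rule 18): 01000001
Gen 2 (rule 26): 10100010
Gen 3 (rule 18): 00010101
Gen 4 (rule 26): 00100000
Gen 5 (rule 18): 01010000
Gen 6 (rule 26): 10001000
Gen 7 (rule 18): 01010100
Gen 8 (rule 26): 10000010
Gen 9 (rule 18): 01000101
Gen 10 (rule 26): 10101000

Answer: never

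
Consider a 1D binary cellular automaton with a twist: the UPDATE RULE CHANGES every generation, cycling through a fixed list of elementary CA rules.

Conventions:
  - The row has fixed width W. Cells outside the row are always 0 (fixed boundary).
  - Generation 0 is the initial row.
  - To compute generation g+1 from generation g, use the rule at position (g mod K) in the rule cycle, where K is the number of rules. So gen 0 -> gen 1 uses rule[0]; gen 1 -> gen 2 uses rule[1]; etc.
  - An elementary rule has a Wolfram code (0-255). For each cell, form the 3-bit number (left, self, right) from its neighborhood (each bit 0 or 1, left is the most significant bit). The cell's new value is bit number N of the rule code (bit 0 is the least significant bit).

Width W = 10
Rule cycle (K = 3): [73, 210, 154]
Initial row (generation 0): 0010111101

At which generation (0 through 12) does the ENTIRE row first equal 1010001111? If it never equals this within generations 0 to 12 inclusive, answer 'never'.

Answer: never

Derivation:
Gen 0: 0010111101
Gen 1 (rule 73): 1000100100
Gen 2 (rule 210): 0101011010
Gen 3 (rule 154): 1000010001
Gen 4 (rule 73): 0011000100
Gen 5 (rule 210): 0101101010
Gen 6 (rule 154): 1001000001
Gen 7 (rule 73): 0000011100
Gen 8 (rule 210): 0000101110
Gen 9 (rule 154): 0001001101
Gen 10 (rule 73): 1100001100
Gen 11 (rule 210): 0110010110
Gen 12 (rule 154): 1101100101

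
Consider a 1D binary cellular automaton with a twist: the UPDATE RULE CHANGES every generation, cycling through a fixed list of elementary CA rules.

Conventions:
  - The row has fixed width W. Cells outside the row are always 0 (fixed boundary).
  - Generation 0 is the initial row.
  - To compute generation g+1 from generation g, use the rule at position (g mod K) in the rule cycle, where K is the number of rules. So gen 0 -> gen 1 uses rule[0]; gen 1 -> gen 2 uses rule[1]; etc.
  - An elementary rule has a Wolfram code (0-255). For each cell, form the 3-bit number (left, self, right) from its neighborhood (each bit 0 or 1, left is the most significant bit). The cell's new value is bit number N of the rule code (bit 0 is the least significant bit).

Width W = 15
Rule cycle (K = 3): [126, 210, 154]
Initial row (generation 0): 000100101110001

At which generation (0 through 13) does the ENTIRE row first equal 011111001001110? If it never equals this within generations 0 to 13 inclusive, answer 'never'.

Gen 0: 000100101110001
Gen 1 (rule 126): 001111111011011
Gen 2 (rule 210): 010111111001001
Gen 3 (rule 154): 100111110110110
Gen 4 (rule 126): 111100011111111
Gen 5 (rule 210): 011110101111111
Gen 6 (rule 154): 111100001111110
Gen 7 (rule 126): 100110011000011
Gen 8 (rule 210): 011011101100101
Gen 9 (rule 154): 110011001011000
Gen 10 (rule 126): 111111111111100
Gen 11 (rule 210): 011111111111110
Gen 12 (rule 154): 111111111111101
Gen 13 (rule 126): 100000000000111

Answer: never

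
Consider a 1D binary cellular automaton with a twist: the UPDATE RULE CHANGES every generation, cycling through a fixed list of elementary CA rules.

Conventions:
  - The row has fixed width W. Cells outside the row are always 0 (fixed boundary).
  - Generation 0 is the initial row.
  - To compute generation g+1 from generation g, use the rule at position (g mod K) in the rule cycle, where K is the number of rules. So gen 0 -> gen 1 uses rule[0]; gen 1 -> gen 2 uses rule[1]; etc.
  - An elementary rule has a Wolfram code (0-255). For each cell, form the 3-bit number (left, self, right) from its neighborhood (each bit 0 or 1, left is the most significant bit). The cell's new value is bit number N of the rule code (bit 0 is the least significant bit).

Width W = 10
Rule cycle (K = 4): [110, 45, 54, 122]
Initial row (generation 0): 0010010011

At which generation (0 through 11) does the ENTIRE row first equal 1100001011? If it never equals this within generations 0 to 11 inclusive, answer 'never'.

Gen 0: 0010010011
Gen 1 (rule 110): 0110110111
Gen 2 (rule 45): 0101101100
Gen 3 (rule 54): 1110010010
Gen 4 (rule 122): 1011101101
Gen 5 (rule 110): 1110111111
Gen 6 (rule 45): 1001100000
Gen 7 (rule 54): 1110010000
Gen 8 (rule 122): 1011101000
Gen 9 (rule 110): 1110111000
Gen 10 (rule 45): 1001100011
Gen 11 (rule 54): 1110010100

Answer: never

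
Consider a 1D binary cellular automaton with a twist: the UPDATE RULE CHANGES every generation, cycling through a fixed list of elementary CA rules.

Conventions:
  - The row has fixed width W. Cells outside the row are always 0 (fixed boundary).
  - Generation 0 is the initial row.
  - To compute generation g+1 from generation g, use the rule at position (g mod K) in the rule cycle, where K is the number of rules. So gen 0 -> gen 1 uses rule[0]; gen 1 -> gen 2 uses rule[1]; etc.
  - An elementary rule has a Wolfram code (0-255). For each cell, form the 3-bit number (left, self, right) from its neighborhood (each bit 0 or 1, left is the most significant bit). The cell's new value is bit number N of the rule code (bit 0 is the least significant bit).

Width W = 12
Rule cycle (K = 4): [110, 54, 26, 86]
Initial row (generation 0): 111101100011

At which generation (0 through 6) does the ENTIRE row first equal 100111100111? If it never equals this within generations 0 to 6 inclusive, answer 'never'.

Gen 0: 111101100011
Gen 1 (rule 110): 100111100111
Gen 2 (rule 54): 111000011000
Gen 3 (rule 26): 100100110100
Gen 4 (rule 86): 111111010110
Gen 5 (rule 110): 100001111110
Gen 6 (rule 54): 110010000001

Answer: 1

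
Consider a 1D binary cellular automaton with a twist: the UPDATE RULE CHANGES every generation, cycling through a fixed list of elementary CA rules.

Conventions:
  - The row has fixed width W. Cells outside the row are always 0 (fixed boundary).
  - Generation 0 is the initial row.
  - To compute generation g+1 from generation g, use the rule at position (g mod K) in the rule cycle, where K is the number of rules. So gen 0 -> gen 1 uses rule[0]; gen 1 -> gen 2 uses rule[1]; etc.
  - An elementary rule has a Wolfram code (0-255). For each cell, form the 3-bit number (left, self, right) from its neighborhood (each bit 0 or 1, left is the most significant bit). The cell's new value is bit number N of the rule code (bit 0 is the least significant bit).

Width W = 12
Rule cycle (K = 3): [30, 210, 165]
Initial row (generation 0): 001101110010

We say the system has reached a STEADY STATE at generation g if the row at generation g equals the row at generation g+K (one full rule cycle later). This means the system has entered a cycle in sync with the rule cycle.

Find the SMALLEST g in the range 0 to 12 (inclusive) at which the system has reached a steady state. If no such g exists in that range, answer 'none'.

Answer: none

Derivation:
Gen 0: 001101110010
Gen 1 (rule 30): 011001001111
Gen 2 (rule 210): 101110110111
Gen 3 (rule 165): 110101001010
Gen 4 (rule 30): 100101111011
Gen 5 (rule 210): 011000111001
Gen 6 (rule 165): 000010010001
Gen 7 (rule 30): 000111111011
Gen 8 (rule 210): 001011111001
Gen 9 (rule 165): 101101110001
Gen 10 (rule 30): 101001001011
Gen 11 (rule 210): 000110110001
Gen 12 (rule 165): 110001000101
Gen 13 (rule 30): 101011101101
Gen 14 (rule 210): 000001100100
Gen 15 (rule 165): 111100000101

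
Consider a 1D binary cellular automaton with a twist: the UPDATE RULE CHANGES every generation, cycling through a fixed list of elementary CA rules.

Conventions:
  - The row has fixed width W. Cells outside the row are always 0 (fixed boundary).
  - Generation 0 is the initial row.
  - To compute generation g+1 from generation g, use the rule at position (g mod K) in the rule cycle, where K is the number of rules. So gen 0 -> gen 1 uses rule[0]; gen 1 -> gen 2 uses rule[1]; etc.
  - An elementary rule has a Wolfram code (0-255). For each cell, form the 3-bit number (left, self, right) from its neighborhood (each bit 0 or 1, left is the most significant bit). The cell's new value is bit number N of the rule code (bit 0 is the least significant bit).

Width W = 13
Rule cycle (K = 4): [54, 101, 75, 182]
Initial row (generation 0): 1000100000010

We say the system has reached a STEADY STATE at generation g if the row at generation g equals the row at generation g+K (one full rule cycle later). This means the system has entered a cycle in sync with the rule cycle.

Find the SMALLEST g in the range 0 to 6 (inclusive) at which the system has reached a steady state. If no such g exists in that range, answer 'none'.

Gen 0: 1000100000010
Gen 1 (rule 54): 1101110000111
Gen 2 (rule 101): 0110010110001
Gen 3 (rule 75): 1110100110110
Gen 4 (rule 182): 0101111001001
Gen 5 (rule 54): 1110000111111
Gen 6 (rule 101): 0010110000001
Gen 7 (rule 75): 1100110111110
Gen 8 (rule 182): 0011001011101
Gen 9 (rule 54): 0100111100011
Gen 10 (rule 101): 0100000101001

Answer: none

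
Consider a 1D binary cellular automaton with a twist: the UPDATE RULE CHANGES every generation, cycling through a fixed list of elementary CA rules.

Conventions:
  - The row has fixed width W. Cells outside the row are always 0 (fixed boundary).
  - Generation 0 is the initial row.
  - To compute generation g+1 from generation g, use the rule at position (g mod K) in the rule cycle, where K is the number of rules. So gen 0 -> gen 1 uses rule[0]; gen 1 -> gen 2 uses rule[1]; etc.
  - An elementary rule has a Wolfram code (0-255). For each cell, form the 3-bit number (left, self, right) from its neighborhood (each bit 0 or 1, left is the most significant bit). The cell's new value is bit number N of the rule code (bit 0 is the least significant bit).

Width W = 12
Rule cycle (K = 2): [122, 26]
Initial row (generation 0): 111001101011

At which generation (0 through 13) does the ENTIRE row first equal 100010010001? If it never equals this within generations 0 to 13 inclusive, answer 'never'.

Gen 0: 111001101011
Gen 1 (rule 122): 101111110111
Gen 2 (rule 26): 001000000100
Gen 3 (rule 122): 010100001010
Gen 4 (rule 26): 100010010001
Gen 5 (rule 122): 010101101010
Gen 6 (rule 26): 100001000001
Gen 7 (rule 122): 010010100010
Gen 8 (rule 26): 101100010101
Gen 9 (rule 122): 011110101010
Gen 10 (rule 26): 110000000001
Gen 11 (rule 122): 111000000010
Gen 12 (rule 26): 100100000101
Gen 13 (rule 122): 011010001010

Answer: 4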